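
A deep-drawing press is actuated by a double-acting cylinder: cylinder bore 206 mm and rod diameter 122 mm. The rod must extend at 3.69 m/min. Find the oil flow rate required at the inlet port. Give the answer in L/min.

Q ≈ 123 L/min

Cap-side area A_cap = π/4 × (206 mm)² = 33330 mm^2
Q = A × v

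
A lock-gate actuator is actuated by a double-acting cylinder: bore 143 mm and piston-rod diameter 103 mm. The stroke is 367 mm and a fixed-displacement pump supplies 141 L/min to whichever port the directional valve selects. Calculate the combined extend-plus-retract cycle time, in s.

Cap-side area A_cap = π/4 × (143 mm)² = 16060 mm^2
Rod-side annular area A_ann = π/4 × (143² − 103²) = 7728 mm^2
t_ext = A_cap·L/Q = 2.508 s
t_ret = A_ann·L/Q = 1.207 s
t_cycle = t_ext + t_ret

t ≈ 3.72 s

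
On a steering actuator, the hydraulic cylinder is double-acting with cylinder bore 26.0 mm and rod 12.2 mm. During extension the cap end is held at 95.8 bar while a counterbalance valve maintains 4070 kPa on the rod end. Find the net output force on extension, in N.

F ≈ 3400 N

Cap-side area A_cap = π/4 × (26.0 mm)² = 530.9 mm^2
Rod-side annular area A_ann = π/4 × (26.0² − 12.2²) = 414.0 mm^2
Net thrust = P_cap·A_cap − P_rod·A_ann = 5086 N − 1685 N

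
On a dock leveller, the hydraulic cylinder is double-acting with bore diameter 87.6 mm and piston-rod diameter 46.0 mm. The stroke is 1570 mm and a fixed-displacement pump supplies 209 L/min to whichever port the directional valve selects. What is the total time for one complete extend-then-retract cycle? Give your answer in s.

Cap-side area A_cap = π/4 × (87.6 mm)² = 6027 mm^2
Rod-side annular area A_ann = π/4 × (87.6² − 46.0²) = 4365 mm^2
t_ext = A_cap·L/Q = 2.716 s
t_ret = A_ann·L/Q = 1.967 s
t_cycle = t_ext + t_ret

t ≈ 4.68 s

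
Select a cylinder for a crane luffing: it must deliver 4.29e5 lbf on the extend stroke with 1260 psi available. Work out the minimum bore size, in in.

D ≈ 20.8 in

Extension force acts on the full piston face: F = P × (π/4)D².
D = √(4F / (πP)) = √(4 × 4.29e5 lbf / (π × 1260 psi))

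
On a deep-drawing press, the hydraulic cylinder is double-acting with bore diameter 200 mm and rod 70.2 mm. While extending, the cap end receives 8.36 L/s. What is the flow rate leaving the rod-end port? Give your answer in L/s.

Q_out ≈ 7.33 L/s

Cap-side area A_cap = π/4 × (200 mm)² = 31420 mm^2
Rod-side annular area A_ann = π/4 × (200² − 70.2²) = 27550 mm^2
Piston speed v = Q_in/A_cap; rod-end outflow Q_out = v × A_ann = Q_in × A_ann/A_cap.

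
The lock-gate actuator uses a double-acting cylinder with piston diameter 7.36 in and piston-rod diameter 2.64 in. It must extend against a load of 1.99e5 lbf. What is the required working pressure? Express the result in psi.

P ≈ 4680 psi

Cap-side area A_cap = π/4 × (7.36 in)² = 42.54 in^2
P = F / A = 1.99e5 lbf / A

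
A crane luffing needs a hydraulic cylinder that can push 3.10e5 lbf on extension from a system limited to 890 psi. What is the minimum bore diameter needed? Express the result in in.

D ≈ 21.1 in

Extension force acts on the full piston face: F = P × (π/4)D².
D = √(4F / (πP)) = √(4 × 3.10e5 lbf / (π × 890 psi))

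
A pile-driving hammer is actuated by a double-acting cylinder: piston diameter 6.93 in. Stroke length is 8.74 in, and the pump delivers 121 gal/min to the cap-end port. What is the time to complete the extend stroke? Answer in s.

t ≈ 0.708 s

Cap-side area A_cap = π/4 × (6.93 in)² = 37.72 in^2
Swept volume V = A × L; t = V / Q = A·L / Q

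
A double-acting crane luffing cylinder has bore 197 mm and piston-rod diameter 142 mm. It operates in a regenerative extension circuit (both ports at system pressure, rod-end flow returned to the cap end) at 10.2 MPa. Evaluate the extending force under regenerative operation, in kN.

With equal pressure on both faces, forces on the annular region cancel; the net push is pressure × rod cross-section.
Rod cross-section A_rod = π/4 × (142 mm)² = 15840 mm^2
F = P × A_rod

F ≈ 162 kN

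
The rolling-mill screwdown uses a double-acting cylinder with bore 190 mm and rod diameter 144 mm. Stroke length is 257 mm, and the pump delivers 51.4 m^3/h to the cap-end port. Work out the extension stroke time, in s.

t ≈ 0.510 s

Cap-side area A_cap = π/4 × (190 mm)² = 28350 mm^2
Swept volume V = A × L; t = V / Q = A·L / Q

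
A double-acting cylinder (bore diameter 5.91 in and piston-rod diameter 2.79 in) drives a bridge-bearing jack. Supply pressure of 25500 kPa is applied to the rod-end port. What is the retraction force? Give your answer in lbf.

F ≈ 78800 lbf

Rod-side annular area A_ann = π/4 × (5.91² − 2.79²) = 21.32 in^2
On retraction the pressure acts on the annular area (bore minus rod).
F = P × A_ann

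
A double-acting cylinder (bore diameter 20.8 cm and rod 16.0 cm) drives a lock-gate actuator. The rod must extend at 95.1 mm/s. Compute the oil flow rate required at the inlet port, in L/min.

Q ≈ 194 L/min

Cap-side area A_cap = π/4 × (20.8 cm)² = 339.8 cm^2
Q = A × v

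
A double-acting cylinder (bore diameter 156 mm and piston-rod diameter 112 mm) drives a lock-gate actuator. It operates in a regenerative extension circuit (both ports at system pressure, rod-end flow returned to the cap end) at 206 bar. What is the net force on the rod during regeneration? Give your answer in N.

With equal pressure on both faces, forces on the annular region cancel; the net push is pressure × rod cross-section.
Rod cross-section A_rod = π/4 × (112 mm)² = 9852 mm^2
F = P × A_rod

F ≈ 2.03e5 N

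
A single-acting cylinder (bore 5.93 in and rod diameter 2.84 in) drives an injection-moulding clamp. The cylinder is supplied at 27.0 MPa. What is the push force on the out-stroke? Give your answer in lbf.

F ≈ 1.08e5 lbf

Cap-side area A_cap = π/4 × (5.93 in)² = 27.62 in^2
F = P × A_cap = 27.0 MPa × A_cap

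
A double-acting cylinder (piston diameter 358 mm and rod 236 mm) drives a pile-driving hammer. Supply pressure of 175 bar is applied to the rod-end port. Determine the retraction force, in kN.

Rod-side annular area A_ann = π/4 × (358² − 236²) = 56920 mm^2
On retraction the pressure acts on the annular area (bore minus rod).
F = P × A_ann

F ≈ 996 kN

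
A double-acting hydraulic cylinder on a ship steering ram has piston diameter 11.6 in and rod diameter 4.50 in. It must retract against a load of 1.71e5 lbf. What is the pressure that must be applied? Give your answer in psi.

Rod-side annular area A_ann = π/4 × (11.6² − 4.50²) = 89.78 in^2
Retraction: pressure acts on the annular area.
P = F / A = 1.71e5 lbf / A

P ≈ 1900 psi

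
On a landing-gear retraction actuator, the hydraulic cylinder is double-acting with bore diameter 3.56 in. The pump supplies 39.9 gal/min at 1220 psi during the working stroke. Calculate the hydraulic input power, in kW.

Hydraulic power = P × Q

W ≈ 21.2 kW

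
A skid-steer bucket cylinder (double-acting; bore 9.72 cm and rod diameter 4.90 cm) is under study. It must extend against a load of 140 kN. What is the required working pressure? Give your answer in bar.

P ≈ 189 bar

Cap-side area A_cap = π/4 × (9.72 cm)² = 74.20 cm^2
P = F / A = 140 kN / A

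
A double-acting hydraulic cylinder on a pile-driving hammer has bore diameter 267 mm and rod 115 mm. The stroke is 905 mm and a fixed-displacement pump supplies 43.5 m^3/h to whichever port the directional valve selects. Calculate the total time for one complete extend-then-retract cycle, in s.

t ≈ 7.61 s

Cap-side area A_cap = π/4 × (267 mm)² = 55990 mm^2
Rod-side annular area A_ann = π/4 × (267² − 115²) = 45600 mm^2
t_ext = A_cap·L/Q = 4.193 s
t_ret = A_ann·L/Q = 3.416 s
t_cycle = t_ext + t_ret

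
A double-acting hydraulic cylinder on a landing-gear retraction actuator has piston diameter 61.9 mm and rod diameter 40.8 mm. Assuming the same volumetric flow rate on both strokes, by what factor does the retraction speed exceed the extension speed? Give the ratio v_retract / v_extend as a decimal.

Cap-side area A_cap = π/4 × (61.9 mm)² = 3009 mm^2
Rod-side annular area A_ann = π/4 × (61.9² − 40.8²) = 1702 mm^2
For equal Q, v ∝ 1/A, so v_ret/v_ext = A_cap/A_ann.

v_ret/v_ext ≈ 1.77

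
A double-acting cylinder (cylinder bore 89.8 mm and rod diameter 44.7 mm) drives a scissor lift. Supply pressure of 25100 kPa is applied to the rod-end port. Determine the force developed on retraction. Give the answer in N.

F ≈ 1.20e5 N

Rod-side annular area A_ann = π/4 × (89.8² − 44.7²) = 4764 mm^2
On retraction the pressure acts on the annular area (bore minus rod).
F = P × A_ann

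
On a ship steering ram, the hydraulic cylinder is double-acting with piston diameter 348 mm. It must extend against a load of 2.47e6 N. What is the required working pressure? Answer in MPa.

Cap-side area A_cap = π/4 × (348 mm)² = 95110 mm^2
P = F / A = 2.47e6 N / A

P ≈ 26.0 MPa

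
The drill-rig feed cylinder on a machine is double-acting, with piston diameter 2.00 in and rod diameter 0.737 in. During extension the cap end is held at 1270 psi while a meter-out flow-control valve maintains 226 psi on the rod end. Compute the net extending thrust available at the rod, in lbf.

Cap-side area A_cap = π/4 × (2.00 in)² = 3.142 in^2
Rod-side annular area A_ann = π/4 × (2.00² − 0.737²) = 2.715 in^2
Net thrust = P_cap·A_cap − P_rod·A_ann = 3990 lbf − 613.6 lbf

F ≈ 3380 lbf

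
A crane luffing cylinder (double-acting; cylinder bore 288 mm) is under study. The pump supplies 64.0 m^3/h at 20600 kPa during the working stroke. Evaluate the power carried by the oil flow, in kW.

Hydraulic power = P × Q

W ≈ 366 kW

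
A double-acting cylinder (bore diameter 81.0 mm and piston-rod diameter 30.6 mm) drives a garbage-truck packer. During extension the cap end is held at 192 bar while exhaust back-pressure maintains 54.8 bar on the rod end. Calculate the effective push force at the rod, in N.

F ≈ 74700 N

Cap-side area A_cap = π/4 × (81.0 mm)² = 5153 mm^2
Rod-side annular area A_ann = π/4 × (81.0² − 30.6²) = 4418 mm^2
Net thrust = P_cap·A_cap − P_rod·A_ann = 98940 N − 24210 N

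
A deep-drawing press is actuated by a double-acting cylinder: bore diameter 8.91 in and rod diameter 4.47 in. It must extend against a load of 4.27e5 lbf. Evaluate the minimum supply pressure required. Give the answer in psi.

P ≈ 6850 psi

Cap-side area A_cap = π/4 × (8.91 in)² = 62.35 in^2
P = F / A = 4.27e5 lbf / A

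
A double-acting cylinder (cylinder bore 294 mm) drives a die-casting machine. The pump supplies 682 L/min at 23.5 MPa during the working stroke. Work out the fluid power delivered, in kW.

Hydraulic power = P × Q

W ≈ 267 kW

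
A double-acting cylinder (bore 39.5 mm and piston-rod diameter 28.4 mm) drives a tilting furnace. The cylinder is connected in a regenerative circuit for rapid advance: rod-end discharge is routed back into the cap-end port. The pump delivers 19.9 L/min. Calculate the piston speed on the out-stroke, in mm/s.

In regeneration the rod-end outflow joins the pump flow into the cap end, so the net volume the pump must supply per unit advance equals the rod cross-section area.
Rod cross-section A_rod = π/4 × (28.4 mm)² = 633.5 mm^2
v = Q_pump / A_rod

v ≈ 524 mm/s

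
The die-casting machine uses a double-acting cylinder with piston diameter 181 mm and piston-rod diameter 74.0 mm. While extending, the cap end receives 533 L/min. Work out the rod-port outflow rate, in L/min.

Cap-side area A_cap = π/4 × (181 mm)² = 25730 mm^2
Rod-side annular area A_ann = π/4 × (181² − 74.0²) = 21430 mm^2
Piston speed v = Q_in/A_cap; rod-end outflow Q_out = v × A_ann = Q_in × A_ann/A_cap.

Q_out ≈ 444 L/min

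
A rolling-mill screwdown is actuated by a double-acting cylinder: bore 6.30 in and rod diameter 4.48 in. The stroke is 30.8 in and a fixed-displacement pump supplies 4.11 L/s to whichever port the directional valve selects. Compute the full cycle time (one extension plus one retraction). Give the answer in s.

t ≈ 5.72 s

Cap-side area A_cap = π/4 × (6.30 in)² = 31.17 in^2
Rod-side annular area A_ann = π/4 × (6.30² − 4.48²) = 15.41 in^2
t_ext = A_cap·L/Q = 3.828 s
t_ret = A_ann·L/Q = 1.892 s
t_cycle = t_ext + t_ret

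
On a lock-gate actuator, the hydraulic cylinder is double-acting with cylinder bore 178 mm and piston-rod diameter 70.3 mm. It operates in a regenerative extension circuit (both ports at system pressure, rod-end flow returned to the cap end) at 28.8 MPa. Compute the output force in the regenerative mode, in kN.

F ≈ 112 kN

With equal pressure on both faces, forces on the annular region cancel; the net push is pressure × rod cross-section.
Rod cross-section A_rod = π/4 × (70.3 mm)² = 3882 mm^2
F = P × A_rod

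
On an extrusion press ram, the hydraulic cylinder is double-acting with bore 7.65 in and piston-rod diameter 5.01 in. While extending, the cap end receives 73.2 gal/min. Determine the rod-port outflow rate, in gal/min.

Q_out ≈ 41.8 gal/min

Cap-side area A_cap = π/4 × (7.65 in)² = 45.96 in^2
Rod-side annular area A_ann = π/4 × (7.65² − 5.01²) = 26.25 in^2
Piston speed v = Q_in/A_cap; rod-end outflow Q_out = v × A_ann = Q_in × A_ann/A_cap.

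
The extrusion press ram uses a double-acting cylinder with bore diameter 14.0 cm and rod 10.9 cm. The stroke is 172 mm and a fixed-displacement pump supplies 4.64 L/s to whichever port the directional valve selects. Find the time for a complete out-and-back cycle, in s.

Cap-side area A_cap = π/4 × (14.0 cm)² = 153.9 cm^2
Rod-side annular area A_ann = π/4 × (14.0² − 10.9²) = 60.62 cm^2
t_ext = A_cap·L/Q = 0.5706 s
t_ret = A_ann·L/Q = 0.2247 s
t_cycle = t_ext + t_ret

t ≈ 0.795 s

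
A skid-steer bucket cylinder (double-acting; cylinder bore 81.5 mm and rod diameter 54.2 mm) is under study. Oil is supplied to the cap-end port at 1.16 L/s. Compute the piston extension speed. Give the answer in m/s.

v ≈ 0.222 m/s

Cap-side area A_cap = π/4 × (81.5 mm)² = 5217 mm^2
v = Q / A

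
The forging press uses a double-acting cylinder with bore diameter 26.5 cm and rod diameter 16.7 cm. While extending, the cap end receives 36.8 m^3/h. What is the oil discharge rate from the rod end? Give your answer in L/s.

Q_out ≈ 6.16 L/s

Cap-side area A_cap = π/4 × (26.5 cm)² = 551.5 cm^2
Rod-side annular area A_ann = π/4 × (26.5² − 16.7²) = 332.5 cm^2
Piston speed v = Q_in/A_cap; rod-end outflow Q_out = v × A_ann = Q_in × A_ann/A_cap.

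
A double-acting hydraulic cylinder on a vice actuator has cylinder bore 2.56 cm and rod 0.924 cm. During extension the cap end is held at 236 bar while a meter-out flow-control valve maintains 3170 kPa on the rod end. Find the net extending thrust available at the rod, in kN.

Cap-side area A_cap = π/4 × (2.56 cm)² = 5.147 cm^2
Rod-side annular area A_ann = π/4 × (2.56² − 0.924²) = 4.477 cm^2
Net thrust = P_cap·A_cap − P_rod·A_ann = 12.15 kN − 1.419 kN

F ≈ 10.7 kN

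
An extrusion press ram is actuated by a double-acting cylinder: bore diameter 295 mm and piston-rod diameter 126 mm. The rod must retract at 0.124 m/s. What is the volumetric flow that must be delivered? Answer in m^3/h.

Rod-side annular area A_ann = π/4 × (295² − 126²) = 55880 mm^2
Q = A × v

Q ≈ 24.9 m^3/h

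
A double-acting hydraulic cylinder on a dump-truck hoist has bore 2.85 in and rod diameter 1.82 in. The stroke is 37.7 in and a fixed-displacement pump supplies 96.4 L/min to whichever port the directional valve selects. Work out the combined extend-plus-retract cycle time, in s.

t ≈ 3.91 s

Cap-side area A_cap = π/4 × (2.85 in)² = 6.379 in^2
Rod-side annular area A_ann = π/4 × (2.85² − 1.82²) = 3.778 in^2
t_ext = A_cap·L/Q = 2.453 s
t_ret = A_ann·L/Q = 1.453 s
t_cycle = t_ext + t_ret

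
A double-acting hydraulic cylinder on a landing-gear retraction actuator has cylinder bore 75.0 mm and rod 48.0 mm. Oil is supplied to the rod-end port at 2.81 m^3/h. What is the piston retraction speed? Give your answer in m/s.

v ≈ 0.299 m/s

Rod-side annular area A_ann = π/4 × (75.0² − 48.0²) = 2608 mm^2
Flow into the rod-end port fills the annular volume.
v = Q / A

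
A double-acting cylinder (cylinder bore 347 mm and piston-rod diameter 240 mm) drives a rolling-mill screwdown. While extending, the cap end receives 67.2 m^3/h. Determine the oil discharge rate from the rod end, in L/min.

Q_out ≈ 584 L/min

Cap-side area A_cap = π/4 × (347 mm)² = 94570 mm^2
Rod-side annular area A_ann = π/4 × (347² − 240²) = 49330 mm^2
Piston speed v = Q_in/A_cap; rod-end outflow Q_out = v × A_ann = Q_in × A_ann/A_cap.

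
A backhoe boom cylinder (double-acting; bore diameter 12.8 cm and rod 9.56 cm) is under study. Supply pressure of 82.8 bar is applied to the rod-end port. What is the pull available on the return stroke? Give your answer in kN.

Rod-side annular area A_ann = π/4 × (12.8² − 9.56²) = 56.90 cm^2
On retraction the pressure acts on the annular area (bore minus rod).
F = P × A_ann

F ≈ 47.1 kN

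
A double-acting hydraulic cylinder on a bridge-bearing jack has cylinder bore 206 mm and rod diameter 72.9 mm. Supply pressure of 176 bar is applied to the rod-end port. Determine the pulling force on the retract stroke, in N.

F ≈ 5.13e5 N

Rod-side annular area A_ann = π/4 × (206² − 72.9²) = 29160 mm^2
On retraction the pressure acts on the annular area (bore minus rod).
F = P × A_ann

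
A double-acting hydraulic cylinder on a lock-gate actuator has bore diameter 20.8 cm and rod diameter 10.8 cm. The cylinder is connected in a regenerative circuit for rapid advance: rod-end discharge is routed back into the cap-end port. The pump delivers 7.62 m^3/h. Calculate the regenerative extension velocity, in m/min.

v ≈ 13.9 m/min

In regeneration the rod-end outflow joins the pump flow into the cap end, so the net volume the pump must supply per unit advance equals the rod cross-section area.
Rod cross-section A_rod = π/4 × (10.8 cm)² = 91.61 cm^2
v = Q_pump / A_rod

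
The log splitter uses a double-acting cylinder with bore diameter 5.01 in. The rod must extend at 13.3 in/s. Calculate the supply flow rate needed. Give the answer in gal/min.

Cap-side area A_cap = π/4 × (5.01 in)² = 19.71 in^2
Q = A × v

Q ≈ 68.1 gal/min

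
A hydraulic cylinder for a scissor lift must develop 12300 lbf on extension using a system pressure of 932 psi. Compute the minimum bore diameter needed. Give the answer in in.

D ≈ 4.10 in

Extension force acts on the full piston face: F = P × (π/4)D².
D = √(4F / (πP)) = √(4 × 12300 lbf / (π × 932 psi))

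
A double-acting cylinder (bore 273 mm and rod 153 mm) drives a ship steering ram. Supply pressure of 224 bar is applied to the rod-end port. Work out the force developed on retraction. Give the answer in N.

F ≈ 8.99e5 N

Rod-side annular area A_ann = π/4 × (273² − 153²) = 40150 mm^2
On retraction the pressure acts on the annular area (bore minus rod).
F = P × A_ann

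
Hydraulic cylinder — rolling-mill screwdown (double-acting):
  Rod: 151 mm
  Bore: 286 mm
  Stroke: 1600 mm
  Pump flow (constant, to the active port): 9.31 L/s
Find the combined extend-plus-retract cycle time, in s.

Cap-side area A_cap = π/4 × (286 mm)² = 64240 mm^2
Rod-side annular area A_ann = π/4 × (286² − 151²) = 46330 mm^2
t_ext = A_cap·L/Q = 11.04 s
t_ret = A_ann·L/Q = 7.963 s
t_cycle = t_ext + t_ret

t ≈ 19.0 s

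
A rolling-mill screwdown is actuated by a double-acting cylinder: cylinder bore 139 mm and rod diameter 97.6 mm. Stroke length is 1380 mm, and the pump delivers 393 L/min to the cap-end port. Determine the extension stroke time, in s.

Cap-side area A_cap = π/4 × (139 mm)² = 15170 mm^2
Swept volume V = A × L; t = V / Q = A·L / Q

t ≈ 3.20 s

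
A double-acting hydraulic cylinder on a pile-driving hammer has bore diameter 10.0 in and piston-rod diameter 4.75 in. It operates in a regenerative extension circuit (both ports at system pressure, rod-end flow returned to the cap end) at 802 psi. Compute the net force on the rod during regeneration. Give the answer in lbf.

With equal pressure on both faces, forces on the annular region cancel; the net push is pressure × rod cross-section.
Rod cross-section A_rod = π/4 × (4.75 in)² = 17.72 in^2
F = P × A_rod

F ≈ 14200 lbf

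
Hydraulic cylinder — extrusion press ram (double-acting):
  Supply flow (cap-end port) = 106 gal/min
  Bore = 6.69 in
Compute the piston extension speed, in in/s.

Cap-side area A_cap = π/4 × (6.69 in)² = 35.15 in^2
v = Q / A

v ≈ 11.6 in/s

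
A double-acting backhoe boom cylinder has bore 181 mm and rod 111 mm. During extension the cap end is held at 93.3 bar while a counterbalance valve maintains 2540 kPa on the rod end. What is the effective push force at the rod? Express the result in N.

Cap-side area A_cap = π/4 × (181 mm)² = 25730 mm^2
Rod-side annular area A_ann = π/4 × (181² − 111²) = 16050 mm^2
Net thrust = P_cap·A_cap − P_rod·A_ann = 2.401e5 N − 40780 N

F ≈ 1.99e5 N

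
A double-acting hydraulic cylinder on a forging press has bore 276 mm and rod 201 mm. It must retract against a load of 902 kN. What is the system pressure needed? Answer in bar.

P ≈ 321 bar

Rod-side annular area A_ann = π/4 × (276² − 201²) = 28100 mm^2
Retraction: pressure acts on the annular area.
P = F / A = 902 kN / A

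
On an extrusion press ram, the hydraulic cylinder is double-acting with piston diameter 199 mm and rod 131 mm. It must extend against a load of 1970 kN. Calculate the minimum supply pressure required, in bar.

P ≈ 633 bar

Cap-side area A_cap = π/4 × (199 mm)² = 31100 mm^2
P = F / A = 1970 kN / A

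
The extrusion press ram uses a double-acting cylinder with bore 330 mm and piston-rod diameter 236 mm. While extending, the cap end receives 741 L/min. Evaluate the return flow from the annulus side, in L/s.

Cap-side area A_cap = π/4 × (330 mm)² = 85530 mm^2
Rod-side annular area A_ann = π/4 × (330² − 236²) = 41790 mm^2
Piston speed v = Q_in/A_cap; rod-end outflow Q_out = v × A_ann = Q_in × A_ann/A_cap.

Q_out ≈ 6.03 L/s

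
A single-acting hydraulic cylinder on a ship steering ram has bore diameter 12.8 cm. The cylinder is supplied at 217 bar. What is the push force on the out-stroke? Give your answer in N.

Cap-side area A_cap = π/4 × (12.8 cm)² = 128.7 cm^2
F = P × A_cap = 217 bar × A_cap

F ≈ 2.79e5 N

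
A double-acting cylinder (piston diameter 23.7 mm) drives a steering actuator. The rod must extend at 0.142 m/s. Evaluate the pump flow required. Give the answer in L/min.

Q ≈ 3.76 L/min

Cap-side area A_cap = π/4 × (23.7 mm)² = 441.2 mm^2
Q = A × v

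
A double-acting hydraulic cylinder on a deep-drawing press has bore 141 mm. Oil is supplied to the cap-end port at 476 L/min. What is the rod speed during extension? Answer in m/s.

v ≈ 0.508 m/s

Cap-side area A_cap = π/4 × (141 mm)² = 15610 mm^2
v = Q / A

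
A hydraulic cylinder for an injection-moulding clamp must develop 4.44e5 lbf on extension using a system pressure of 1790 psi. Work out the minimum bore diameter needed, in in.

D ≈ 17.8 in

Extension force acts on the full piston face: F = P × (π/4)D².
D = √(4F / (πP)) = √(4 × 4.44e5 lbf / (π × 1790 psi))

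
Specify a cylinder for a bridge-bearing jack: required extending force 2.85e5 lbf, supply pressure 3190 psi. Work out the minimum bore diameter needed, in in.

D ≈ 10.7 in

Extension force acts on the full piston face: F = P × (π/4)D².
D = √(4F / (πP)) = √(4 × 2.85e5 lbf / (π × 3190 psi))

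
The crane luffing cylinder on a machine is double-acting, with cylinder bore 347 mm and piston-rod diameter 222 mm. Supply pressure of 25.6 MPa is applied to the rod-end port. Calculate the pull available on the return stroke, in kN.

Rod-side annular area A_ann = π/4 × (347² − 222²) = 55860 mm^2
On retraction the pressure acts on the annular area (bore minus rod).
F = P × A_ann

F ≈ 1430 kN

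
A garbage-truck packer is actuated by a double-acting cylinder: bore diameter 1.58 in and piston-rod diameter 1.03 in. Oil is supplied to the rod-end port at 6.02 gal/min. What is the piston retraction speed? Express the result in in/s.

v ≈ 20.6 in/s

Rod-side annular area A_ann = π/4 × (1.58² − 1.03²) = 1.127 in^2
Flow into the rod-end port fills the annular volume.
v = Q / A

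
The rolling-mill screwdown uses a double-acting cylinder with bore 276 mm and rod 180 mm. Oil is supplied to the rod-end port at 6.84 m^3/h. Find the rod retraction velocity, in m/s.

Rod-side annular area A_ann = π/4 × (276² − 180²) = 34380 mm^2
Flow into the rod-end port fills the annular volume.
v = Q / A

v ≈ 0.0553 m/s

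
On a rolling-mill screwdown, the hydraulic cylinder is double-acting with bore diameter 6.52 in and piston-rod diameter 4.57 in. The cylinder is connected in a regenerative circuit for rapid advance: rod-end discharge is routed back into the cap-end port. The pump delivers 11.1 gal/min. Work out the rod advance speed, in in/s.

v ≈ 2.61 in/s

In regeneration the rod-end outflow joins the pump flow into the cap end, so the net volume the pump must supply per unit advance equals the rod cross-section area.
Rod cross-section A_rod = π/4 × (4.57 in)² = 16.40 in^2
v = Q_pump / A_rod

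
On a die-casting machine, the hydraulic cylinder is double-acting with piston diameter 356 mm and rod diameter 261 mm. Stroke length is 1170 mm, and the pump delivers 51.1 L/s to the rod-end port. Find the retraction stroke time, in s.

Rod-side annular area A_ann = π/4 × (356² − 261²) = 46040 mm^2
Swept volume V = A × L; t = V / Q = A·L / Q

t ≈ 1.05 s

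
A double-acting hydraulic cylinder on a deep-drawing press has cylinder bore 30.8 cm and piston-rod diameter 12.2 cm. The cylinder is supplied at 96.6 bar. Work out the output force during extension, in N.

F ≈ 7.20e5 N

Cap-side area A_cap = π/4 × (30.8 cm)² = 745.1 cm^2
F = P × A_cap = 96.6 bar × A_cap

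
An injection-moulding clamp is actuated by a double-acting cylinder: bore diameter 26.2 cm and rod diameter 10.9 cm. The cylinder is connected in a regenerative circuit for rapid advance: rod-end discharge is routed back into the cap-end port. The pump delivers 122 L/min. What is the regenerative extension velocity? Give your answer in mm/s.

In regeneration the rod-end outflow joins the pump flow into the cap end, so the net volume the pump must supply per unit advance equals the rod cross-section area.
Rod cross-section A_rod = π/4 × (10.9 cm)² = 93.31 cm^2
v = Q_pump / A_rod

v ≈ 218 mm/s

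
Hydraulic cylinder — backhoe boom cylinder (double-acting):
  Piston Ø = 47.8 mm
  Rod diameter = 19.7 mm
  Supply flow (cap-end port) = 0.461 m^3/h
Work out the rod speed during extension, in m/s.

Cap-side area A_cap = π/4 × (47.8 mm)² = 1795 mm^2
v = Q / A

v ≈ 0.0714 m/s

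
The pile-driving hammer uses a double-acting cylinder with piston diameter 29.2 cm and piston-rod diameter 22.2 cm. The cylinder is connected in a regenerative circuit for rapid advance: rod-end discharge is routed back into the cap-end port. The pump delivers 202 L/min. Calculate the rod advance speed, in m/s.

In regeneration the rod-end outflow joins the pump flow into the cap end, so the net volume the pump must supply per unit advance equals the rod cross-section area.
Rod cross-section A_rod = π/4 × (22.2 cm)² = 387.1 cm^2
v = Q_pump / A_rod

v ≈ 0.0870 m/s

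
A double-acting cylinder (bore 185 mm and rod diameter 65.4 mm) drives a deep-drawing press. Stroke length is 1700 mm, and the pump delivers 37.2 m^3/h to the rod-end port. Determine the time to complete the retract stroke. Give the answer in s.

t ≈ 3.87 s

Rod-side annular area A_ann = π/4 × (185² − 65.4²) = 23520 mm^2
Swept volume V = A × L; t = V / Q = A·L / Q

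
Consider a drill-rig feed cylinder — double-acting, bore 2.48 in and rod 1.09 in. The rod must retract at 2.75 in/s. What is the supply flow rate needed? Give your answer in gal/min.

Q ≈ 2.78 gal/min

Rod-side annular area A_ann = π/4 × (2.48² − 1.09²) = 3.897 in^2
Q = A × v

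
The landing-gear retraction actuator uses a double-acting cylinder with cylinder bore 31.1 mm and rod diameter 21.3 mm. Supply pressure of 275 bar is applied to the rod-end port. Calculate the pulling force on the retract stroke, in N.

Rod-side annular area A_ann = π/4 × (31.1² − 21.3²) = 403.3 mm^2
On retraction the pressure acts on the annular area (bore minus rod).
F = P × A_ann

F ≈ 11100 N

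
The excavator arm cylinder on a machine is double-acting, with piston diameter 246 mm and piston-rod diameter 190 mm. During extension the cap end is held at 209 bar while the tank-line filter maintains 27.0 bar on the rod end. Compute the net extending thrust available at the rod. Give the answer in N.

Cap-side area A_cap = π/4 × (246 mm)² = 47530 mm^2
Rod-side annular area A_ann = π/4 × (246² − 190²) = 19180 mm^2
Net thrust = P_cap·A_cap − P_rod·A_ann = 9.934e5 N − 51780 N

F ≈ 9.42e5 N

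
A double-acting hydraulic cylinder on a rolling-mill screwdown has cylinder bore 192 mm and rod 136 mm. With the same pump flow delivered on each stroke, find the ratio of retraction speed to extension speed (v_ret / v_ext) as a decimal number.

v_ret/v_ext ≈ 2.01

Cap-side area A_cap = π/4 × (192 mm)² = 28950 mm^2
Rod-side annular area A_ann = π/4 × (192² − 136²) = 14430 mm^2
For equal Q, v ∝ 1/A, so v_ret/v_ext = A_cap/A_ann.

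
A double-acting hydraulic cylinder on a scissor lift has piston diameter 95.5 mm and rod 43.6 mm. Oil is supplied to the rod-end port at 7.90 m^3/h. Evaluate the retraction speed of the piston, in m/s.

Rod-side annular area A_ann = π/4 × (95.5² − 43.6²) = 5670 mm^2
Flow into the rod-end port fills the annular volume.
v = Q / A

v ≈ 0.387 m/s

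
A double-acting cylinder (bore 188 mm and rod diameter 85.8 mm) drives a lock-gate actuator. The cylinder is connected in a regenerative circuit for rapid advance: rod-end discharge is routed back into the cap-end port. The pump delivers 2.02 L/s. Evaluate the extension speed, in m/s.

In regeneration the rod-end outflow joins the pump flow into the cap end, so the net volume the pump must supply per unit advance equals the rod cross-section area.
Rod cross-section A_rod = π/4 × (85.8 mm)² = 5782 mm^2
v = Q_pump / A_rod

v ≈ 0.349 m/s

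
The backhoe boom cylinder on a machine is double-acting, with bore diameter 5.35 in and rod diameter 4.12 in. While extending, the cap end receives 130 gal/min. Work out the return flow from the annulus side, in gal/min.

Cap-side area A_cap = π/4 × (5.35 in)² = 22.48 in^2
Rod-side annular area A_ann = π/4 × (5.35² − 4.12²) = 9.148 in^2
Piston speed v = Q_in/A_cap; rod-end outflow Q_out = v × A_ann = Q_in × A_ann/A_cap.

Q_out ≈ 52.9 gal/min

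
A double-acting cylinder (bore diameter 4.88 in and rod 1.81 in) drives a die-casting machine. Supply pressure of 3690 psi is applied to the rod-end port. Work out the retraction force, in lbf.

Rod-side annular area A_ann = π/4 × (4.88² − 1.81²) = 16.13 in^2
On retraction the pressure acts on the annular area (bore minus rod).
F = P × A_ann

F ≈ 59500 lbf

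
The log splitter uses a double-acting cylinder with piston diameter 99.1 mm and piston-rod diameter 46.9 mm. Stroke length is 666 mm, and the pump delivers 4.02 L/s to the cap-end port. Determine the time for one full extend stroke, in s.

t ≈ 1.28 s

Cap-side area A_cap = π/4 × (99.1 mm)² = 7713 mm^2
Swept volume V = A × L; t = V / Q = A·L / Q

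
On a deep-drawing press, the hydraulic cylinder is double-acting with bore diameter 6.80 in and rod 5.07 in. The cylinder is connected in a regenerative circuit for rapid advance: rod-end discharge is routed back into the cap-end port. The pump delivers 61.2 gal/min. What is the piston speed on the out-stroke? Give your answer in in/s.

v ≈ 11.7 in/s

In regeneration the rod-end outflow joins the pump flow into the cap end, so the net volume the pump must supply per unit advance equals the rod cross-section area.
Rod cross-section A_rod = π/4 × (5.07 in)² = 20.19 in^2
v = Q_pump / A_rod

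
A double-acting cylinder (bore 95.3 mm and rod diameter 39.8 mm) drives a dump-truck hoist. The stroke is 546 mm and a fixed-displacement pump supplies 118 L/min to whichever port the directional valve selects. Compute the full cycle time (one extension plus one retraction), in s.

Cap-side area A_cap = π/4 × (95.3 mm)² = 7133 mm^2
Rod-side annular area A_ann = π/4 × (95.3² − 39.8²) = 5889 mm^2
t_ext = A_cap·L/Q = 1.980 s
t_ret = A_ann·L/Q = 1.635 s
t_cycle = t_ext + t_ret

t ≈ 3.62 s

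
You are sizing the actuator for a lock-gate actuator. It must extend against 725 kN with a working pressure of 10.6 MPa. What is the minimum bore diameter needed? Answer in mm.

Extension force acts on the full piston face: F = P × (π/4)D².
D = √(4F / (πP)) = √(4 × 725 kN / (π × 10.6 MPa))

D ≈ 295 mm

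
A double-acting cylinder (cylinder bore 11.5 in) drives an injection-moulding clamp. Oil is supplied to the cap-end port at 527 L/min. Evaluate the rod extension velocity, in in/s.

v ≈ 5.16 in/s

Cap-side area A_cap = π/4 × (11.5 in)² = 103.9 in^2
v = Q / A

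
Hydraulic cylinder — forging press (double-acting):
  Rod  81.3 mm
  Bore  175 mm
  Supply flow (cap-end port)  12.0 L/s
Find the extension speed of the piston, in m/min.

v ≈ 29.9 m/min

Cap-side area A_cap = π/4 × (175 mm)² = 24050 mm^2
v = Q / A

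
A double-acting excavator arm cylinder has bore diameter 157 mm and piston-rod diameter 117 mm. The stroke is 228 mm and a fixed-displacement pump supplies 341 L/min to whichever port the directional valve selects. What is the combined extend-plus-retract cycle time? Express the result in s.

Cap-side area A_cap = π/4 × (157 mm)² = 19360 mm^2
Rod-side annular area A_ann = π/4 × (157² − 117²) = 8608 mm^2
t_ext = A_cap·L/Q = 0.7766 s
t_ret = A_ann·L/Q = 0.3453 s
t_cycle = t_ext + t_ret

t ≈ 1.12 s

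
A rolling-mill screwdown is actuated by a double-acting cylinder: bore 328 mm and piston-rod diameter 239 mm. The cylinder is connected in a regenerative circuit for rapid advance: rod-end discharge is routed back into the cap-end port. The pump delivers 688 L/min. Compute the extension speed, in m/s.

In regeneration the rod-end outflow joins the pump flow into the cap end, so the net volume the pump must supply per unit advance equals the rod cross-section area.
Rod cross-section A_rod = π/4 × (239 mm)² = 44860 mm^2
v = Q_pump / A_rod

v ≈ 0.256 m/s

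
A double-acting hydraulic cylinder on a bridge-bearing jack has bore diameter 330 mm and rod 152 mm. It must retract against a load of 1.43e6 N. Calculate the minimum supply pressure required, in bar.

Rod-side annular area A_ann = π/4 × (330² − 152²) = 67380 mm^2
Retraction: pressure acts on the annular area.
P = F / A = 1.43e6 N / A

P ≈ 212 bar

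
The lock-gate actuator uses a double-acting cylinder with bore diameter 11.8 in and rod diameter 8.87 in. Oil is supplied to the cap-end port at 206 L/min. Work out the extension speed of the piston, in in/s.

v ≈ 1.92 in/s

Cap-side area A_cap = π/4 × (11.8 in)² = 109.4 in^2
v = Q / A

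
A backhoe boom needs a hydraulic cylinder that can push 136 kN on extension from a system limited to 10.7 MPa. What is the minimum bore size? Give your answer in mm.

D ≈ 127 mm

Extension force acts on the full piston face: F = P × (π/4)D².
D = √(4F / (πP)) = √(4 × 136 kN / (π × 10.7 MPa))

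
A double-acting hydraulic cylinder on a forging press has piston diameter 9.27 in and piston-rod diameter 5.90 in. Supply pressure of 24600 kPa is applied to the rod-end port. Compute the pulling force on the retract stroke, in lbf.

F ≈ 1.43e5 lbf

Rod-side annular area A_ann = π/4 × (9.27² − 5.90²) = 40.15 in^2
On retraction the pressure acts on the annular area (bore minus rod).
F = P × A_ann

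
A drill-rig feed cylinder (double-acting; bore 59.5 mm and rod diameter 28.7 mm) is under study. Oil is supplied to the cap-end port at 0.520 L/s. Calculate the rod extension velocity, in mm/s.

v ≈ 187 mm/s

Cap-side area A_cap = π/4 × (59.5 mm)² = 2781 mm^2
v = Q / A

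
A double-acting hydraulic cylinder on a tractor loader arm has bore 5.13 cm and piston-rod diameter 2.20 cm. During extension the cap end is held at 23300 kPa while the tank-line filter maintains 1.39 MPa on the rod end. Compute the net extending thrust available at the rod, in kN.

Cap-side area A_cap = π/4 × (5.13 cm)² = 20.67 cm^2
Rod-side annular area A_ann = π/4 × (5.13² − 2.20²) = 16.87 cm^2
Net thrust = P_cap·A_cap − P_rod·A_ann = 48.16 kN − 2.345 kN

F ≈ 45.8 kN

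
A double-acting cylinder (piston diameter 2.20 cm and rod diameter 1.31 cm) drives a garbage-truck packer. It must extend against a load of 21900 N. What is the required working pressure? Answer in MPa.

P ≈ 57.6 MPa

Cap-side area A_cap = π/4 × (2.20 cm)² = 3.801 cm^2
P = F / A = 21900 N / A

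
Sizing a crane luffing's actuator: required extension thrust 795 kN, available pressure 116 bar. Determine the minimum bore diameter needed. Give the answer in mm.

Extension force acts on the full piston face: F = P × (π/4)D².
D = √(4F / (πP)) = √(4 × 795 kN / (π × 116 bar))

D ≈ 295 mm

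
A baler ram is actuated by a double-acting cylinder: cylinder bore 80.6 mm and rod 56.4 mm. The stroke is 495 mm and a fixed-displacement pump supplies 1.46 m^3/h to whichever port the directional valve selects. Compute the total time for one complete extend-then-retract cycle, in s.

Cap-side area A_cap = π/4 × (80.6 mm)² = 5102 mm^2
Rod-side annular area A_ann = π/4 × (80.6² − 56.4²) = 2604 mm^2
t_ext = A_cap·L/Q = 6.228 s
t_ret = A_ann·L/Q = 3.178 s
t_cycle = t_ext + t_ret

t ≈ 9.41 s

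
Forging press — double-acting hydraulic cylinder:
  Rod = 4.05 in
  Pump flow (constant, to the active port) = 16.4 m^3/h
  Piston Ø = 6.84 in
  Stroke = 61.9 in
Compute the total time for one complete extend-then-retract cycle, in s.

Cap-side area A_cap = π/4 × (6.84 in)² = 36.75 in^2
Rod-side annular area A_ann = π/4 × (6.84² − 4.05²) = 23.86 in^2
t_ext = A_cap·L/Q = 8.182 s
t_ret = A_ann·L/Q = 5.313 s
t_cycle = t_ext + t_ret

t ≈ 13.5 s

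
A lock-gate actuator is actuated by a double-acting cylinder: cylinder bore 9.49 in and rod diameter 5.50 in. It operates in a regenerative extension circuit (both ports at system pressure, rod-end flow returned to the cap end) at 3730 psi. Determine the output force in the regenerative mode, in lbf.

F ≈ 88600 lbf

With equal pressure on both faces, forces on the annular region cancel; the net push is pressure × rod cross-section.
Rod cross-section A_rod = π/4 × (5.50 in)² = 23.76 in^2
F = P × A_rod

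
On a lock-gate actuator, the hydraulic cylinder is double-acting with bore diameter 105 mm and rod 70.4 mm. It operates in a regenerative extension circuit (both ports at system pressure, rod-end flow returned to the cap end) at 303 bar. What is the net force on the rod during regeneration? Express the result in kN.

F ≈ 118 kN

With equal pressure on both faces, forces on the annular region cancel; the net push is pressure × rod cross-section.
Rod cross-section A_rod = π/4 × (70.4 mm)² = 3893 mm^2
F = P × A_rod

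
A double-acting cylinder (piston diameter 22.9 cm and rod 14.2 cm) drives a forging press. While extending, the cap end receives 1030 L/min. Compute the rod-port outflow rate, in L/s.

Cap-side area A_cap = π/4 × (22.9 cm)² = 411.9 cm^2
Rod-side annular area A_ann = π/4 × (22.9² − 14.2²) = 253.5 cm^2
Piston speed v = Q_in/A_cap; rod-end outflow Q_out = v × A_ann = Q_in × A_ann/A_cap.

Q_out ≈ 10.6 L/s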